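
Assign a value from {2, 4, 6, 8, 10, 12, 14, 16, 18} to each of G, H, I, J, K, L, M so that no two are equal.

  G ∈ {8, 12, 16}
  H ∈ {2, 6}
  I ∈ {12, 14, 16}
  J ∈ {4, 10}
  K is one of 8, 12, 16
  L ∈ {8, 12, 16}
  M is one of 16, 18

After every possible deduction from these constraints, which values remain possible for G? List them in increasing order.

8, 12, 16

G, K, L between them cover only {8, 12, 16} — a naked triple. Remove those values from I, M.
I must be 14 (only option left).
That leaves M = 18.
No further eliminations apply; G can still be any of 8, 12, 16.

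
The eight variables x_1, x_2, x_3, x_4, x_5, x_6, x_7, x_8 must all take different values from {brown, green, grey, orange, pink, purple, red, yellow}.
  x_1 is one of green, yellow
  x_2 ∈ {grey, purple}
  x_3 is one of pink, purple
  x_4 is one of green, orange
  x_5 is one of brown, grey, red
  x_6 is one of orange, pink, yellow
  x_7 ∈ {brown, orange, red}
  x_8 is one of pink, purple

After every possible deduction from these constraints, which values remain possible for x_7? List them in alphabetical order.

brown, red

x_3 and x_8 between them cover only {pink, purple} — a naked pair. Remove those values from x_2, x_6.
That leaves x_2 = grey. Eliminate grey elsewhere: x_5.
x_1, x_4, x_6 share exactly the 3 values {green, orange, yellow}; by pigeonhole those values go to them, so strike green, orange, yellow from x_7.
No further eliminations apply; x_7 can still be any of brown, red.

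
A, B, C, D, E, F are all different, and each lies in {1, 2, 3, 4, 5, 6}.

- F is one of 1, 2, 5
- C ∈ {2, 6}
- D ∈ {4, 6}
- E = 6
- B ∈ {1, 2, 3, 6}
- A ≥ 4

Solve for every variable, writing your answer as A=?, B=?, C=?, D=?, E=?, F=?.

E must be 6 (only option left). Strike 6 from A, B, C, D.
C has just one choice, so C = 2. Strike 2 from B, F.
D must be 4 (only option left). Eliminate 4 elsewhere: A.
A must be 5 (only option left). So F can't be 5.
F's domain is down to {1}, so F = 1. Strike 1 from B.
B has just one choice, so B = 3.

A=5, B=3, C=2, D=4, E=6, F=1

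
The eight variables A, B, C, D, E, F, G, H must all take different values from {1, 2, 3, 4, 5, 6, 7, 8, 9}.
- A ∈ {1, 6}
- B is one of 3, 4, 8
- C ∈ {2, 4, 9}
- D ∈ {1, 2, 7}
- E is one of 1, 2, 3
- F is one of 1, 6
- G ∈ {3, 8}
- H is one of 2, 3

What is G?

8

The 8 variables draw from only 8 values {1, 2, 3, 4, 6, 7, 8, 9}, so each is used; only D can be 7, hence D = 7.
Among the 7 still-open variables, 9 fits only C (and all 7 values in {1, 2, 3, 4, 6, 8, 9} must be used), so C = 9.
The 6 still-open variables together cover exactly {1, 2, 3, 4, 6, 8} — 6 values for 6 variables — and 4 appears only in B's list, so B = 4.
The 5 still-open variables draw from only 5 values {1, 2, 3, 6, 8}, so each is used; only G can be 8, hence G = 8.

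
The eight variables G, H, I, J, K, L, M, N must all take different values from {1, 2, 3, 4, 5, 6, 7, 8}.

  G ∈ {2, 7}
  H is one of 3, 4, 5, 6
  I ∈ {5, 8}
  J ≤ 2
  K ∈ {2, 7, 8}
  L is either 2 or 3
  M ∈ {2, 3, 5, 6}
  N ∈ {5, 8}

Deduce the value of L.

The 8 variables draw from only 8 values {1, 2, 3, 4, 5, 6, 7, 8}, so each is used; only J can be 1, hence J = 1.
The 7 still-open variables draw from only 7 values {2, 3, 4, 5, 6, 7, 8}, so each is used; only H can be 4, hence H = 4.
The 6 still-open variables together cover exactly {2, 3, 5, 6, 7, 8} — 6 values for 6 variables — and 6 appears only in M's list, so M = 6.
Among the 5 still-open variables, 3 fits only L (and all 5 values in {2, 3, 5, 7, 8} must be used), so L = 3.

3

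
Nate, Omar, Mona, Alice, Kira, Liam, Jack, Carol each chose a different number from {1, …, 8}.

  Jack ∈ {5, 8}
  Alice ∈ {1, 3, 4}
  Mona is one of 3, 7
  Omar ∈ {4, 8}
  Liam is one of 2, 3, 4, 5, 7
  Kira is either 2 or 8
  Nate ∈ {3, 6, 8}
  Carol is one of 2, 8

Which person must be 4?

Omar

Among the 8 variables, 1 fits only Alice (and all 8 values in {1, 2, 3, 4, 5, 6, 7, 8} must be used), so Alice = 1.
The 7 still-open variables together cover exactly {2, 3, 4, 5, 6, 7, 8} — 7 values for 7 variables — and 6 appears only in Nate's list, so Nate = 6.
Kira and Carol share exactly the 2 values {2, 8}; by pigeonhole those values go to them, so strike 2, 8 from Omar, Liam, Jack.
So 4 goes to Omar.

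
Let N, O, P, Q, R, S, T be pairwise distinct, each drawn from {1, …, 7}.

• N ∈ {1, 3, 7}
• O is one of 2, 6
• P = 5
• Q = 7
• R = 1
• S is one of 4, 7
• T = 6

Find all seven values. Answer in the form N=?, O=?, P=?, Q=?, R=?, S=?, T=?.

P has just one choice, so P = 5.
Q's domain is down to {7}, so Q = 7. So N, S can't be 7.
R's domain is down to {1}, so R = 1. Remove 1 from N.
That leaves S = 4.
T's domain is down to {6}, so T = 6. Remove 6 from O.
N has just one choice, so N = 3.
O must be 2 (only option left).

N=3, O=2, P=5, Q=7, R=1, S=4, T=6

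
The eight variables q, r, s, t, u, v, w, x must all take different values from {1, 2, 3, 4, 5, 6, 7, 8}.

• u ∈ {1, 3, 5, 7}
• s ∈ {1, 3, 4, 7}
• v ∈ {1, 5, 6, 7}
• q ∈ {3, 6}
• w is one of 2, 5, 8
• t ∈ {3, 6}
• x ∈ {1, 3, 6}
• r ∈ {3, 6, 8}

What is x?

The 8 variables together cover exactly {1, 2, 3, 4, 5, 6, 7, 8} — 8 values for 8 variables — and 2 appears only in w's list, so w = 2.
The 7 still-open variables draw from only 7 values {1, 3, 4, 5, 6, 7, 8}, so each is used; only s can be 4, hence s = 4.
Among the 6 still-open variables, 8 fits only r (and all 6 values in {1, 3, 5, 6, 7, 8} must be used), so r = 8.
q and t share exactly the 2 values {3, 6}; by pigeonhole those values go to them, so strike 3, 6 from u, v, x.
So x = 1.

1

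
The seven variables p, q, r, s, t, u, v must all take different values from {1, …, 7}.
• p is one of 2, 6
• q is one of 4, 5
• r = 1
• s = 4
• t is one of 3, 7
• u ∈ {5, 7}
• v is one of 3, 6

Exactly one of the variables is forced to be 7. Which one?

r's domain is down to {1}, so r = 1.
That leaves s = 4. So q can't be 4.
q has just one choice, so q = 5. Eliminate 5 elsewhere: u.
So 7 goes to u.

u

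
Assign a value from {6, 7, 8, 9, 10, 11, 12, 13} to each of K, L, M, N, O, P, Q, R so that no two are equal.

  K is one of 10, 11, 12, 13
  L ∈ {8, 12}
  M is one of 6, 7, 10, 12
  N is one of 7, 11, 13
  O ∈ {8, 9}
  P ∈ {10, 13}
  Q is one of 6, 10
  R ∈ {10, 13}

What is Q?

6

The 8 variables together cover exactly {6, 7, 8, 9, 10, 11, 12, 13} — 8 values for 8 variables — and 9 appears only in O's list, so O = 9.
The 7 still-open variables together cover exactly {6, 7, 8, 10, 11, 12, 13} — 7 values for 7 variables — and 8 appears only in L's list, so L = 8.
P and R between them cover only {10, 13} — a naked pair. Remove those values from K, M, N, Q.
So Q = 6.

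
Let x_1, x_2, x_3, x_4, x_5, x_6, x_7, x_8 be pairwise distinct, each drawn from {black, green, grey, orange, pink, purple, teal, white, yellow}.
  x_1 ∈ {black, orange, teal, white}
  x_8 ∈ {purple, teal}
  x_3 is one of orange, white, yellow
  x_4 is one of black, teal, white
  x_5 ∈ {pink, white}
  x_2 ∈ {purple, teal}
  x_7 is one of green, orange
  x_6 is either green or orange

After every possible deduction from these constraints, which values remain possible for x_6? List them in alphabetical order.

green, orange

Among the 8 variables, pink fits only x_5 (and all 8 values in {black, green, orange, pink, purple, teal, white, yellow} must be used), so x_5 = pink.
The 7 still-open variables together cover exactly {black, green, orange, purple, teal, white, yellow} — 7 values for 7 variables — and yellow appears only in x_3's list, so x_3 = yellow.
The 2 variables x_2 and x_8 are confined to {purple, teal}, which locks those values in; drop them from x_1, x_4.
The 2 variables x_6 and x_7 are confined to {green, orange}, which locks those values in; drop them from x_1.
No further eliminations apply; x_6 can still be any of green, orange.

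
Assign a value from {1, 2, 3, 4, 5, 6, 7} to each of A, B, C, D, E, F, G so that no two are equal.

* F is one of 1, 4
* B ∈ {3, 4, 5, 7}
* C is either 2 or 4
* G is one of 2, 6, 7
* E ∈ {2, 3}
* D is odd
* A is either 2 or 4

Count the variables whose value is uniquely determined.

Among the 7 variables, 6 fits only G (and all 7 values in {1, 2, 3, 4, 5, 6, 7} must be used), so G = 6.
The 2 variables A and C are confined to {2, 4}, which locks those values in; drop them from B, E, F.
E has just one choice, so E = 3. Strike 3 from B, D.
F must be 1 (only option left). Eliminate 1 elsewhere: D.
Determined: E=3, F=1, G=6. The other variables each still have more than one consistent value. That makes 3.

3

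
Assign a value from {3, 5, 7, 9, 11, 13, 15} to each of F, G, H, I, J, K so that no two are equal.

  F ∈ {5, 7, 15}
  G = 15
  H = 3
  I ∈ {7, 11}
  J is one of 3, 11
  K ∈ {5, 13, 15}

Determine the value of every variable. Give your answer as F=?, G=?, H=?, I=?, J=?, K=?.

G has just one choice, so G = 15. Strike 15 from F, K.
H has just one choice, so H = 3. So J can't be 3.
J must be 11 (only option left). Remove 11 from I.
I's domain is down to {7}, so I = 7. Eliminate 7 elsewhere: F.
F has just one choice, so F = 5. Strike 5 from K.
K has just one choice, so K = 13.

F=5, G=15, H=3, I=7, J=11, K=13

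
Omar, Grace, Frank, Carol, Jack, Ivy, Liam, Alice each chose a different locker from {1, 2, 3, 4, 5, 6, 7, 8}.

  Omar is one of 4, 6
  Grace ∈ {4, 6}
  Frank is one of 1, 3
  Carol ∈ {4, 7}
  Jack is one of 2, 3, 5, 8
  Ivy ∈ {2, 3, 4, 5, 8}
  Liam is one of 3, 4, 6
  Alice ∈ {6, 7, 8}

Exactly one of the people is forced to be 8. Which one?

Among the 8 variables, 1 fits only Frank (and all 8 values in {1, 2, 3, 4, 5, 6, 7, 8} must be used), so Frank = 1.
Omar and Grace share exactly the 2 values {4, 6}; by pigeonhole those values go to them, so strike 4, 6 from Carol, Ivy, Liam, Alice.
That leaves Carol = 7. Strike 7 from Alice.
So 8 goes to Alice.

Alice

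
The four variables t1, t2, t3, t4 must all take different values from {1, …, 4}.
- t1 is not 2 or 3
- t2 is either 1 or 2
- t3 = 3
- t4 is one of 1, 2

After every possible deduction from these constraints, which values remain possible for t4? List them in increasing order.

t3's domain is down to {3}, so t3 = 3.
The 3 still-open variables draw from only 3 values {1, 2, 4}, so each is used; only t1 can be 4, hence t1 = 4.
No further eliminations apply; t4 can still be any of 1, 2.

1, 2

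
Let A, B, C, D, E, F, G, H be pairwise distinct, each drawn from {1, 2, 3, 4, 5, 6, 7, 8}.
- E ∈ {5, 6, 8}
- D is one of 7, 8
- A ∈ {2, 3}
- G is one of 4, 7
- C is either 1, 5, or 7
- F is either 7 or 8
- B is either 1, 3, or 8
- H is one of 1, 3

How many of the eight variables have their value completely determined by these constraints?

4

The 8 variables draw from only 8 values {1, 2, 3, 4, 5, 6, 7, 8}, so each is used; only A can be 2, hence A = 2.
The 7 still-open variables draw from only 7 values {1, 3, 4, 5, 6, 7, 8}, so each is used; only G can be 4, hence G = 4.
The 6 still-open variables draw from only 6 values {1, 3, 5, 6, 7, 8}, so each is used; only E can be 6, hence E = 6.
Among the 5 still-open variables, 5 fits only C (and all 5 values in {1, 3, 5, 7, 8} must be used), so C = 5.
D and F between them cover only {7, 8} — a naked pair. Remove those values from B.
Determined: A=2, C=5, E=6, G=4. The other variables each still have more than one consistent value. That makes 4.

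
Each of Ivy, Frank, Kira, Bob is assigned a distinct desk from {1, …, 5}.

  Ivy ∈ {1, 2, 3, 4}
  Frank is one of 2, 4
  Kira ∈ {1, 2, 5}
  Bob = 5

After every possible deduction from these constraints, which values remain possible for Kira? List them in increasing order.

Bob has just one choice, so Bob = 5. Strike 5 from Kira.
No further eliminations apply; Kira can still be any of 1, 2.

1, 2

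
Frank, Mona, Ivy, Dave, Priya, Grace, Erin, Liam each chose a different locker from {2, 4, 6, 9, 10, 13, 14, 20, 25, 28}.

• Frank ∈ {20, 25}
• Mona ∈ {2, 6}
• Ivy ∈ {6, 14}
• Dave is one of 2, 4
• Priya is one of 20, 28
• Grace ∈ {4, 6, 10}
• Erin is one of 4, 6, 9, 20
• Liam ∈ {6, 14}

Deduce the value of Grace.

10

The 2 variables Ivy and Liam are confined to {6, 14}, which locks those values in; drop them from Mona, Grace, Erin.
That leaves Mona = 2. So Dave can't be 2.
Dave's domain is down to {4}, so Dave = 4. Strike 4 from Grace, Erin.
So Grace = 10.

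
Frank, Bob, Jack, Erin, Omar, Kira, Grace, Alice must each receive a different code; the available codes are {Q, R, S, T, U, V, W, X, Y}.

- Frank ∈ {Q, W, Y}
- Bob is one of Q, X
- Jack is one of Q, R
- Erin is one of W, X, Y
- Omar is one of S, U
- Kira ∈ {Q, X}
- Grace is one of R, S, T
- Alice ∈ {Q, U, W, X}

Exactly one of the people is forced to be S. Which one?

Among the 8 variables, T fits only Grace (and all 8 values in {Q, R, S, T, U, W, X, Y} must be used), so Grace = T.
Among the 7 still-open variables, R fits only Jack (and all 7 values in {Q, R, S, U, W, X, Y} must be used), so Jack = R.
Among the 6 still-open variables, S fits only Omar (and all 6 values in {Q, S, U, W, X, Y} must be used), so Omar = S.

Omar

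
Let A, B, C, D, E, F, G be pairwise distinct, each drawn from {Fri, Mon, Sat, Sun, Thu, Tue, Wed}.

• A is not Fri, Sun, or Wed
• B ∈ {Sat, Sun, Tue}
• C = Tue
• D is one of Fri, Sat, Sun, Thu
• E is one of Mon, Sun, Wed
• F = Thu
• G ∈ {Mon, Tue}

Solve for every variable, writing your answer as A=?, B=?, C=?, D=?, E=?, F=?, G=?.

A=Sat, B=Sun, C=Tue, D=Fri, E=Wed, F=Thu, G=Mon

C's domain is down to {Tue}, so C = Tue. Eliminate Tue elsewhere: A, B, G.
That leaves F = Thu. So A, D can't be Thu.
G has just one choice, so G = Mon. Eliminate Mon elsewhere: A, E.
A has just one choice, so A = Sat. Remove Sat from B, D.
That leaves B = Sun. Eliminate Sun elsewhere: D, E.
D has just one choice, so D = Fri.
E's domain is down to {Wed}, so E = Wed.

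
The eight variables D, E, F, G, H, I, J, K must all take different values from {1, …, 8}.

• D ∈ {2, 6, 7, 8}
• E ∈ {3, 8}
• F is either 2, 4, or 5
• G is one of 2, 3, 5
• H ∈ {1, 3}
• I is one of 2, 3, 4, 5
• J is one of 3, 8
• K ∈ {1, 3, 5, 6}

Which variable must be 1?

The 8 variables together cover exactly {1, 2, 3, 4, 5, 6, 7, 8} — 8 values for 8 variables — and 7 appears only in D's list, so D = 7.
The 7 still-open variables draw from only 7 values {1, 2, 3, 4, 5, 6, 8}, so each is used; only K can be 6, hence K = 6.
The 6 still-open variables together cover exactly {1, 2, 3, 4, 5, 8} — 6 values for 6 variables — and 1 appears only in H's list, so H = 1.

H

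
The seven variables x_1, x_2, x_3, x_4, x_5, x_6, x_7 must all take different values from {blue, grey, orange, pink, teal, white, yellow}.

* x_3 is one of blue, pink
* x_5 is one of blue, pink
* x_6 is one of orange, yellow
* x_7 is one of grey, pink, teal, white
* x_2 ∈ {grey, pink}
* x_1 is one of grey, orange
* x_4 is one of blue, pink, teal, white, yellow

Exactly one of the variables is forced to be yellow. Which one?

x_6

The 2 variables x_3 and x_5 are confined to {blue, pink}, which locks those values in; drop them from x_2, x_4, x_7.
That leaves x_2 = grey. Eliminate grey elsewhere: x_1, x_7.
x_1's domain is down to {orange}, so x_1 = orange. Strike orange from x_6.
So yellow goes to x_6.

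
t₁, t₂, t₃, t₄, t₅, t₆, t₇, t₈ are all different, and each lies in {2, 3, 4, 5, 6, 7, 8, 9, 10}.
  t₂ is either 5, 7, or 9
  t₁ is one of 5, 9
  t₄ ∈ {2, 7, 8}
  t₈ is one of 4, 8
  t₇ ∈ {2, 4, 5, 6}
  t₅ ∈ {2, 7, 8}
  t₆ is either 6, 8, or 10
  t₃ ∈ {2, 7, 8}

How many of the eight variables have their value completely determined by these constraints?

3

The 8 variables draw from only 8 values {2, 4, 5, 6, 7, 8, 9, 10}, so each is used; only t₆ can be 10, hence t₆ = 10.
The 7 still-open variables together cover exactly {2, 4, 5, 6, 7, 8, 9} — 7 values for 7 variables — and 6 appears only in t₇'s list, so t₇ = 6.
Among the 6 still-open variables, 4 fits only t₈ (and all 6 values in {2, 4, 5, 7, 8, 9} must be used), so t₈ = 4.
t₃, t₄, t₅ between them cover only {2, 7, 8} — a naked triple. Remove those values from t₂.
Determined: t₆=10, t₇=6, t₈=4. The other variables each still have more than one consistent value. That makes 3.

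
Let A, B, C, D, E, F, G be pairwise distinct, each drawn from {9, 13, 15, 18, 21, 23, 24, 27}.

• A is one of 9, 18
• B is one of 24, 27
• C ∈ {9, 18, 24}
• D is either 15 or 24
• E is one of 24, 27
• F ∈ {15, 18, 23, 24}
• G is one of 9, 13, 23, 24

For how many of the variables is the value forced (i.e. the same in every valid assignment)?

The 7 variables together cover exactly {9, 13, 15, 18, 23, 24, 27} — 7 values for 7 variables — and 13 appears only in G's list, so G = 13.
Among the 6 still-open variables, 23 fits only F (and all 6 values in {9, 15, 18, 23, 24, 27} must be used), so F = 23.
The 5 still-open variables together cover exactly {9, 15, 18, 24, 27} — 5 values for 5 variables — and 15 appears only in D's list, so D = 15.
B and E between them cover only {24, 27} — a naked pair. Remove those values from C.
Determined: D=15, F=23, G=13. The other variables each still have more than one consistent value. That makes 3.

3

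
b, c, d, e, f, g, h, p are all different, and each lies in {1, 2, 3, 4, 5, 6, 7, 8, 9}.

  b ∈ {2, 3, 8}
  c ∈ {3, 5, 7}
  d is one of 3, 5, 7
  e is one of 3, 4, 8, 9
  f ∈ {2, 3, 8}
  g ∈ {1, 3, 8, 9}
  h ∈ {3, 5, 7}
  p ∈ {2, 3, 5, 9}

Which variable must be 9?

p

The 8 variables draw from only 8 values {1, 2, 3, 4, 5, 7, 8, 9}, so each is used; only g can be 1, hence g = 1.
The 7 still-open variables together cover exactly {2, 3, 4, 5, 7, 8, 9} — 7 values for 7 variables — and 4 appears only in e's list, so e = 4.
Among the 6 still-open variables, 9 fits only p (and all 6 values in {2, 3, 5, 7, 8, 9} must be used), so p = 9.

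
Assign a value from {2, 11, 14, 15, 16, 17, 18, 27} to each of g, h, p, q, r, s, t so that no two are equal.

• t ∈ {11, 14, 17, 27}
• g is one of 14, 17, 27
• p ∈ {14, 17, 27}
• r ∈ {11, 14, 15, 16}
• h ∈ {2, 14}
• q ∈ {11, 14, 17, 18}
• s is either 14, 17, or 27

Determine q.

g, p, s between them cover only {14, 17, 27} — a naked triple. Remove those values from h, q, r, t.
h must be 2 (only option left).
That leaves t = 11. Remove 11 from q, r.
So q = 18.

18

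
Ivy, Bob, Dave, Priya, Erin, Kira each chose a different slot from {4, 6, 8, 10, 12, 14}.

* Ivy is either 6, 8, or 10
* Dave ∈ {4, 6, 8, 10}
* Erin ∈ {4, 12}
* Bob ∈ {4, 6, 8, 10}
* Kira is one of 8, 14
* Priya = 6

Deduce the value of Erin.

12

Priya has just one choice, so Priya = 6. Remove 6 from Ivy, Bob, Dave.
The 5 still-open variables draw from only 5 values {4, 8, 10, 12, 14}, so each is used; only Erin can be 12, hence Erin = 12.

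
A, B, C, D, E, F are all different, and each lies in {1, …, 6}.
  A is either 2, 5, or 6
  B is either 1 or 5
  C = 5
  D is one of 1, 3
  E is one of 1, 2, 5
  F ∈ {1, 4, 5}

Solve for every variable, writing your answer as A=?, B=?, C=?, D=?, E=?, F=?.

C has just one choice, so C = 5. Eliminate 5 elsewhere: A, B, E, F.
B's domain is down to {1}, so B = 1. Strike 1 from D, E, F.
D has just one choice, so D = 3.
That leaves E = 2. Strike 2 from A.
F's domain is down to {4}, so F = 4.
A's domain is down to {6}, so A = 6.

A=6, B=1, C=5, D=3, E=2, F=4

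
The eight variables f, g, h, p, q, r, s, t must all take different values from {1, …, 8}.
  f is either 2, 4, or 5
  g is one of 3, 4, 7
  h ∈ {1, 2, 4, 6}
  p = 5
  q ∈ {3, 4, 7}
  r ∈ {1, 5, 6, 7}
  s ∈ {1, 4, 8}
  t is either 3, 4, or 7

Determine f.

2

p must be 5 (only option left). Remove 5 from f, r.
The 7 still-open variables together cover exactly {1, 2, 3, 4, 6, 7, 8} — 7 values for 7 variables — and 8 appears only in s's list, so s = 8.
The 3 variables g, q, t are confined to {3, 4, 7}, which locks those values in; drop them from f, h, r.
So f = 2.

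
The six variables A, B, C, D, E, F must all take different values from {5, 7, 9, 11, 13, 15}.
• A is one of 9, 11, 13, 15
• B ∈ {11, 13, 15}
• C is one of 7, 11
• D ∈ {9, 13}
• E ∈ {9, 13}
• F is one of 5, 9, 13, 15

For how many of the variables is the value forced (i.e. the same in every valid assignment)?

2

The 6 variables together cover exactly {5, 7, 9, 11, 13, 15} — 6 values for 6 variables — and 5 appears only in F's list, so F = 5.
The 5 still-open variables draw from only 5 values {7, 9, 11, 13, 15}, so each is used; only C can be 7, hence C = 7.
D and E between them cover only {9, 13} — a naked pair. Remove those values from A, B.
Determined: C=7, F=5. The other variables each still have more than one consistent value. That makes 2.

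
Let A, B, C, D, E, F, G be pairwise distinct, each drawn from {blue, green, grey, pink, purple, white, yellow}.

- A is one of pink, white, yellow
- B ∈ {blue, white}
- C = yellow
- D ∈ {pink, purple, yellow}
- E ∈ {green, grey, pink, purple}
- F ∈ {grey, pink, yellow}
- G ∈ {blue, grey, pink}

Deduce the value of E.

green

C's domain is down to {yellow}, so C = yellow. Eliminate yellow elsewhere: A, D, F.
The 6 still-open variables together cover exactly {blue, green, grey, pink, purple, white} — 6 values for 6 variables — and green appears only in E's list, so E = green.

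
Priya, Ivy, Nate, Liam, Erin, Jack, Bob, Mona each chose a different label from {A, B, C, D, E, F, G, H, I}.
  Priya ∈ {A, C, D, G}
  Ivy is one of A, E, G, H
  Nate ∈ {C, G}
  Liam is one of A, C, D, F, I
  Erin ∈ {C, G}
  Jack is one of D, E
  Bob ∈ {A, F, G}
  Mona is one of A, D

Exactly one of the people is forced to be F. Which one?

Bob

Among the 8 variables, H fits only Ivy (and all 8 values in {A, C, D, E, F, G, H, I} must be used), so Ivy = H.
The 7 still-open variables together cover exactly {A, C, D, E, F, G, I} — 7 values for 7 variables — and E appears only in Jack's list, so Jack = E.
The 6 still-open variables together cover exactly {A, C, D, F, G, I} — 6 values for 6 variables — and I appears only in Liam's list, so Liam = I.
The 5 still-open variables draw from only 5 values {A, C, D, F, G}, so each is used; only Bob can be F, hence Bob = F.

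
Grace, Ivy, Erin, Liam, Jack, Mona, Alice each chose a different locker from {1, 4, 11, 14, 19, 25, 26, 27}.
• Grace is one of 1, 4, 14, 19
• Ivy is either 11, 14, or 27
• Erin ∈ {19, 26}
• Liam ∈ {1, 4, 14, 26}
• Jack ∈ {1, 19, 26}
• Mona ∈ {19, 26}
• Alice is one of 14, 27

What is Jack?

1

The 7 variables draw from only 7 values {1, 4, 11, 14, 19, 26, 27}, so each is used; only Ivy can be 11, hence Ivy = 11.
The 6 still-open variables together cover exactly {1, 4, 14, 19, 26, 27} — 6 values for 6 variables — and 27 appears only in Alice's list, so Alice = 27.
Erin and Mona between them cover only {19, 26} — a naked pair. Remove those values from Grace, Liam, Jack.
So Jack = 1.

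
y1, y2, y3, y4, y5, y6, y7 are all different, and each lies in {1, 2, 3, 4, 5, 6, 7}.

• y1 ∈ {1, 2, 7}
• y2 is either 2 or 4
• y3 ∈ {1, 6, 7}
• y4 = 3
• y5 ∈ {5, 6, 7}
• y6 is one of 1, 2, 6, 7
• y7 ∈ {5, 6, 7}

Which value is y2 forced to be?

4

y4 must be 3 (only option left).
The 6 still-open variables draw from only 6 values {1, 2, 4, 5, 6, 7}, so each is used; only y2 can be 4, hence y2 = 4.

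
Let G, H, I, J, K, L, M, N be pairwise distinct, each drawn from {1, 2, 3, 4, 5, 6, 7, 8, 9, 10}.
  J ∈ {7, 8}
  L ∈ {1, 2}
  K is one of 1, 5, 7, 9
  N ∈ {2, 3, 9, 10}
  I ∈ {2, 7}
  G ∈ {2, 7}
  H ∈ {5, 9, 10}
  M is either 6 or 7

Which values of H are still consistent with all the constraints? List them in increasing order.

G and I between them cover only {2, 7} — a naked pair. Remove those values from J, K, L, M, N.
J's domain is down to {8}, so J = 8.
L's domain is down to {1}, so L = 1. Strike 1 from K.
M's domain is down to {6}, so M = 6.
No further eliminations apply; H can still be any of 5, 9, 10.

5, 9, 10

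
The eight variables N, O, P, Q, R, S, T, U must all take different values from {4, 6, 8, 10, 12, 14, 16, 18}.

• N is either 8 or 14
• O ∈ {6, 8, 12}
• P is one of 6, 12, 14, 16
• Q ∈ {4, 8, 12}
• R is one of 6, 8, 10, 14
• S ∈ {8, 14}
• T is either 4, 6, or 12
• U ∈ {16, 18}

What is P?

The 8 variables draw from only 8 values {4, 6, 8, 10, 12, 14, 16, 18}, so each is used; only R can be 10, hence R = 10.
Among the 7 still-open variables, 18 fits only U (and all 7 values in {4, 6, 8, 12, 14, 16, 18} must be used), so U = 18.
Among the 6 still-open variables, 16 fits only P (and all 6 values in {4, 6, 8, 12, 14, 16} must be used), so P = 16.

16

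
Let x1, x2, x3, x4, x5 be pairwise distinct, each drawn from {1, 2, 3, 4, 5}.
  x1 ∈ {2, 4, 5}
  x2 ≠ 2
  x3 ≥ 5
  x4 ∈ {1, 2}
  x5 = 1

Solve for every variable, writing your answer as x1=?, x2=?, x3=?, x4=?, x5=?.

x3's domain is down to {5}, so x3 = 5. Remove 5 from x1, x2.
x5's domain is down to {1}, so x5 = 1. Eliminate 1 elsewhere: x2, x4.
x4 has just one choice, so x4 = 2. Strike 2 from x1.
x1 must be 4 (only option left). Strike 4 from x2.
That leaves x2 = 3.

x1=4, x2=3, x3=5, x4=2, x5=1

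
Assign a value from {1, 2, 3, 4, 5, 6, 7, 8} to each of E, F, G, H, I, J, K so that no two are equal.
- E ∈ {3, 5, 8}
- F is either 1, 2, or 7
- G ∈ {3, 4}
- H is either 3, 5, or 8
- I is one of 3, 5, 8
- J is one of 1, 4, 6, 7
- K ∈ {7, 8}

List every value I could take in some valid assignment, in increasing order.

3, 5, 8

The 3 variables E, H, I are confined to {3, 5, 8}, which locks those values in; drop them from G, K.
G has just one choice, so G = 4. Remove 4 from J.
That leaves K = 7. So F, J can't be 7.
No further eliminations apply; I can still be any of 3, 5, 8.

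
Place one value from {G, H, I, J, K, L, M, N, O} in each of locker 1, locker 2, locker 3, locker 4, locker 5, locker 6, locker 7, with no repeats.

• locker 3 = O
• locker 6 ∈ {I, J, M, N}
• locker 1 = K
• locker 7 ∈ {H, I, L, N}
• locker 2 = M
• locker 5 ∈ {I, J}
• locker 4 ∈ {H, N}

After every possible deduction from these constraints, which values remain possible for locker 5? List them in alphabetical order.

locker 1's domain is down to {K}, so locker 1 = K.
locker 2's domain is down to {M}, so locker 2 = M. So locker 6 can't be M.
locker 3 has just one choice, so locker 3 = O.
No further eliminations apply; locker 5 can still be any of I, J.

I, J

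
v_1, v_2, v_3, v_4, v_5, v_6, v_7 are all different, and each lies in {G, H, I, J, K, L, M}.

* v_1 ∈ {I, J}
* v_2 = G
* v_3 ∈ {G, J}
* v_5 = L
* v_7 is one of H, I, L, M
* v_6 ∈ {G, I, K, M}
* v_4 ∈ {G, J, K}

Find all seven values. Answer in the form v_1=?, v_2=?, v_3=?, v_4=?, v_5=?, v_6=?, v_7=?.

v_1=I, v_2=G, v_3=J, v_4=K, v_5=L, v_6=M, v_7=H

v_2 must be G (only option left). So v_3, v_4, v_6 can't be G.
That leaves v_3 = J. Eliminate J elsewhere: v_1, v_4.
That leaves v_4 = K. Eliminate K elsewhere: v_6.
v_5's domain is down to {L}, so v_5 = L. Eliminate L elsewhere: v_7.
v_1 has just one choice, so v_1 = I. Eliminate I elsewhere: v_6, v_7.
v_6's domain is down to {M}, so v_6 = M. So v_7 can't be M.
v_7's domain is down to {H}, so v_7 = H.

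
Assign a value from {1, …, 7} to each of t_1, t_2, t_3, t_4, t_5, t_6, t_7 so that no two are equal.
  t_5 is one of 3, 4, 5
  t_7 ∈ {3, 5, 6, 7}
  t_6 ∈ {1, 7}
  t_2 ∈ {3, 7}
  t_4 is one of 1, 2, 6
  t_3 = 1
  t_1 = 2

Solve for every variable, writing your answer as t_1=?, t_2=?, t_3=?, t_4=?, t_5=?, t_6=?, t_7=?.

t_1 has just one choice, so t_1 = 2. So t_4 can't be 2.
t_3 must be 1 (only option left). Remove 1 from t_4, t_6.
That leaves t_4 = 6. Eliminate 6 elsewhere: t_7.
t_6 must be 7 (only option left). Eliminate 7 elsewhere: t_2, t_7.
That leaves t_2 = 3. Strike 3 from t_5, t_7.
That leaves t_7 = 5. Eliminate 5 elsewhere: t_5.
t_5 has just one choice, so t_5 = 4.

t_1=2, t_2=3, t_3=1, t_4=6, t_5=4, t_6=7, t_7=5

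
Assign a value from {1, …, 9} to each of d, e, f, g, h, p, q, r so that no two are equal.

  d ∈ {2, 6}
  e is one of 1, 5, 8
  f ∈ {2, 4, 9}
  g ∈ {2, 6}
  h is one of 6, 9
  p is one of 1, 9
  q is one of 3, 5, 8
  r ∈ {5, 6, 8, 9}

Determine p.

1

The 8 variables draw from only 8 values {1, 2, 3, 4, 5, 6, 8, 9}, so each is used; only q can be 3, hence q = 3.
The 7 still-open variables together cover exactly {1, 2, 4, 5, 6, 8, 9} — 7 values for 7 variables — and 4 appears only in f's list, so f = 4.
The 2 variables d and g are confined to {2, 6}, which locks those values in; drop them from h, r.
h must be 9 (only option left). Eliminate 9 elsewhere: p, r.
So p = 1.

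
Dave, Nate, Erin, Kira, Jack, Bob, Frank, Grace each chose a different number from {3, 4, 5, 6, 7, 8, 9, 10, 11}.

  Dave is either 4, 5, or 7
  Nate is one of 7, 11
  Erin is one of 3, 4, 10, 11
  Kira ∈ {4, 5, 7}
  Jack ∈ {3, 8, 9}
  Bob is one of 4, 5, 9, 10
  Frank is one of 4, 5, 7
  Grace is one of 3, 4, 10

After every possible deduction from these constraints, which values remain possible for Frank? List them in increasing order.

4, 5, 7

The 8 variables draw from only 8 values {3, 4, 5, 7, 8, 9, 10, 11}, so each is used; only Jack can be 8, hence Jack = 8.
The 7 still-open variables together cover exactly {3, 4, 5, 7, 9, 10, 11} — 7 values for 7 variables — and 9 appears only in Bob's list, so Bob = 9.
Dave, Kira, Frank between them cover only {4, 5, 7} — a naked triple. Remove those values from Nate, Erin, Grace.
Nate's domain is down to {11}, so Nate = 11. Strike 11 from Erin.
No further eliminations apply; Frank can still be any of 4, 5, 7.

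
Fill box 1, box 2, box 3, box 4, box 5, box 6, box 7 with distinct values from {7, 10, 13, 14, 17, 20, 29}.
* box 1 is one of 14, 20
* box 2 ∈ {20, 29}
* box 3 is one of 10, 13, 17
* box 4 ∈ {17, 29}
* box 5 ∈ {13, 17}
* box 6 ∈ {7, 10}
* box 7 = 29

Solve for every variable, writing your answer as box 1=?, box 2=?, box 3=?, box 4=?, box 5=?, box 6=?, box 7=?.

box 7's domain is down to {29}, so box 7 = 29. Strike 29 from box 2, box 4.
box 2 must be 20 (only option left). So box 1 can't be 20.
box 4 must be 17 (only option left). So box 3, box 5 can't be 17.
box 5's domain is down to {13}, so box 5 = 13. So box 3 can't be 13.
box 1's domain is down to {14}, so box 1 = 14.
That leaves box 3 = 10. Strike 10 from box 6.
box 6 has just one choice, so box 6 = 7.

box 1=14, box 2=20, box 3=10, box 4=17, box 5=13, box 6=7, box 7=29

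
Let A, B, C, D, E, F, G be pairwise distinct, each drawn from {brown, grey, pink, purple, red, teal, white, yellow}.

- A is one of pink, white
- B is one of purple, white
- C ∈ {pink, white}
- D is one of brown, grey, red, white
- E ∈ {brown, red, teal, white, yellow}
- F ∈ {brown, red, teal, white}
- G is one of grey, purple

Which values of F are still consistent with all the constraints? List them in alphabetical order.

A and C between them cover only {pink, white} — a naked pair. Remove those values from B, D, E, F.
B has just one choice, so B = purple. Remove purple from G.
G must be grey (only option left). Strike grey from D.
No further eliminations apply; F can still be any of brown, red, teal.

brown, red, teal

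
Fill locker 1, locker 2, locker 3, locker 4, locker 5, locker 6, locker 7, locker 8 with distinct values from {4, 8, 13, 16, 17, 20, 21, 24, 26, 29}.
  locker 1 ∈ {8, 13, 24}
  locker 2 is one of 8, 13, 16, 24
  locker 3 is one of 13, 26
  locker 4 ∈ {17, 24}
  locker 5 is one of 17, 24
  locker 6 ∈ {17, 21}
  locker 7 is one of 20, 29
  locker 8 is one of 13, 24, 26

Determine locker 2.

locker 4 and locker 5 between them cover only {17, 24} — a naked pair. Remove those values from locker 1, locker 2, locker 6, locker 8.
locker 6 has just one choice, so locker 6 = 21.
locker 3 and locker 8 share exactly the 2 values {13, 26}; by pigeonhole those values go to them, so strike 13, 26 from locker 1, locker 2.
That leaves locker 1 = 8. Eliminate 8 elsewhere: locker 2.
So locker 2 = 16.

16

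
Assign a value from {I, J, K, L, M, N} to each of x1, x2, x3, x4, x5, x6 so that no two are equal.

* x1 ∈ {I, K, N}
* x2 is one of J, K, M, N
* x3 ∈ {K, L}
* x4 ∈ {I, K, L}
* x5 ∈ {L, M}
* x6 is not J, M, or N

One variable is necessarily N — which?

The 6 variables draw from only 6 values {I, J, K, L, M, N}, so each is used; only x2 can be J, hence x2 = J.
The 5 still-open variables draw from only 5 values {I, K, L, M, N}, so each is used; only x5 can be M, hence x5 = M.
Among the 4 still-open variables, N fits only x1 (and all 4 values in {I, K, L, N} must be used), so x1 = N.

x1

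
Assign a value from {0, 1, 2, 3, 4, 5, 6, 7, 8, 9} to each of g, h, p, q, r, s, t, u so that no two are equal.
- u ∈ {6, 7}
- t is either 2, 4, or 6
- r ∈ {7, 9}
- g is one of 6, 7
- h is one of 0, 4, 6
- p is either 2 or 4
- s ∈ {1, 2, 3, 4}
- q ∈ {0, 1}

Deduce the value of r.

9

Among the 8 variables, 3 fits only s (and all 8 values in {0, 1, 2, 3, 4, 6, 7, 9} must be used), so s = 3.
The 7 still-open variables draw from only 7 values {0, 1, 2, 4, 6, 7, 9}, so each is used; only q can be 1, hence q = 1.
The 6 still-open variables together cover exactly {0, 2, 4, 6, 7, 9} — 6 values for 6 variables — and 0 appears only in h's list, so h = 0.
Among the 5 still-open variables, 9 fits only r (and all 5 values in {2, 4, 6, 7, 9} must be used), so r = 9.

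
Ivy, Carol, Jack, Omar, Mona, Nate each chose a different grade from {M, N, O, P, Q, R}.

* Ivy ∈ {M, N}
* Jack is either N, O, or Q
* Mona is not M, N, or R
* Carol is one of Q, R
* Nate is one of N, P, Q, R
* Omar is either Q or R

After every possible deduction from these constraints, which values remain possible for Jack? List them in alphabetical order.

The 6 variables draw from only 6 values {M, N, O, P, Q, R}, so each is used; only Ivy can be M, hence Ivy = M.
Carol and Omar between them cover only {Q, R} — a naked pair. Remove those values from Jack, Mona, Nate.
No further eliminations apply; Jack can still be any of N, O.

N, O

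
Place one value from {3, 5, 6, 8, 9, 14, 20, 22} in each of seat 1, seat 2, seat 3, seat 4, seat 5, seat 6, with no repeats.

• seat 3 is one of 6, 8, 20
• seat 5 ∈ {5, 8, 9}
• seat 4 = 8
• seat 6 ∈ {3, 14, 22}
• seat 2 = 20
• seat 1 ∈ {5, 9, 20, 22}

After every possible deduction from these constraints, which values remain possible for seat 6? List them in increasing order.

3, 14, 22

seat 2's domain is down to {20}, so seat 2 = 20. Eliminate 20 elsewhere: seat 1, seat 3.
That leaves seat 4 = 8. So seat 3, seat 5 can't be 8.
That leaves seat 3 = 6.
No further eliminations apply; seat 6 can still be any of 3, 14, 22.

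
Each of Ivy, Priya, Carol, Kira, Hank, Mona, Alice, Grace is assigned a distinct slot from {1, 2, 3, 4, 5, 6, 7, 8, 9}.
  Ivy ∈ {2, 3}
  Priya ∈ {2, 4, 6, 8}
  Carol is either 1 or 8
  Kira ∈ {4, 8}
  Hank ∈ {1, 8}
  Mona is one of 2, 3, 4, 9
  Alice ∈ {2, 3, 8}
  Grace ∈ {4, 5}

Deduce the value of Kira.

4

The 8 variables together cover exactly {1, 2, 3, 4, 5, 6, 8, 9} — 8 values for 8 variables — and 5 appears only in Grace's list, so Grace = 5.
The 7 still-open variables together cover exactly {1, 2, 3, 4, 6, 8, 9} — 7 values for 7 variables — and 6 appears only in Priya's list, so Priya = 6.
The 6 still-open variables together cover exactly {1, 2, 3, 4, 8, 9} — 6 values for 6 variables — and 9 appears only in Mona's list, so Mona = 9.
The 5 still-open variables together cover exactly {1, 2, 3, 4, 8} — 5 values for 5 variables — and 4 appears only in Kira's list, so Kira = 4.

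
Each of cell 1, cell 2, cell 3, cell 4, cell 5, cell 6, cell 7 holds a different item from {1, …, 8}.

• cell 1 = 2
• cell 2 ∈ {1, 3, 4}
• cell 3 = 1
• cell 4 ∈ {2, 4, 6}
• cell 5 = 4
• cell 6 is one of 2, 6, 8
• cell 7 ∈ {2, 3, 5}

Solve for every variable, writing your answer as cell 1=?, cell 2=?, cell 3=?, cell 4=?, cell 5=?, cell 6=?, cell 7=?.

cell 1 has just one choice, so cell 1 = 2. Strike 2 from cell 4, cell 6, cell 7.
That leaves cell 3 = 1. Eliminate 1 elsewhere: cell 2.
That leaves cell 5 = 4. Remove 4 from cell 2, cell 4.
That leaves cell 2 = 3. So cell 7 can't be 3.
cell 4's domain is down to {6}, so cell 4 = 6. So cell 6 can't be 6.
cell 6 has just one choice, so cell 6 = 8.
cell 7 must be 5 (only option left).

cell 1=2, cell 2=3, cell 3=1, cell 4=6, cell 5=4, cell 6=8, cell 7=5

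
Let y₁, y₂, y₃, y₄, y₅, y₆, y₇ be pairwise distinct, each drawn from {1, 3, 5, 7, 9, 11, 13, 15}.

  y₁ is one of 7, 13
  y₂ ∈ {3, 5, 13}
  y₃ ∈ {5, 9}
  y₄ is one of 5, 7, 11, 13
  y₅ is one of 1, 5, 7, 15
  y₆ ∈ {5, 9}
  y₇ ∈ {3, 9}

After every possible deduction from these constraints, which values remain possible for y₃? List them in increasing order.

5, 9

y₃ and y₆ share exactly the 2 values {5, 9}; by pigeonhole those values go to them, so strike 5, 9 from y₂, y₄, y₅, y₇.
y₇ has just one choice, so y₇ = 3. Strike 3 from y₂.
y₂ must be 13 (only option left). Strike 13 from y₁, y₄.
y₁ must be 7 (only option left). Remove 7 from y₄, y₅.
y₄ has just one choice, so y₄ = 11.
No further eliminations apply; y₃ can still be any of 5, 9.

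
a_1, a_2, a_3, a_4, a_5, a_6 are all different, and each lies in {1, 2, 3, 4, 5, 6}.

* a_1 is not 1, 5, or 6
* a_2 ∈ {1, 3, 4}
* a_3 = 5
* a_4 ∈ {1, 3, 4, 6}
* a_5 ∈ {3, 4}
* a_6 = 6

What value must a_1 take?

a_3's domain is down to {5}, so a_3 = 5.
a_6 must be 6 (only option left). Strike 6 from a_4.
The 4 still-open variables draw from only 4 values {1, 2, 3, 4}, so each is used; only a_1 can be 2, hence a_1 = 2.

2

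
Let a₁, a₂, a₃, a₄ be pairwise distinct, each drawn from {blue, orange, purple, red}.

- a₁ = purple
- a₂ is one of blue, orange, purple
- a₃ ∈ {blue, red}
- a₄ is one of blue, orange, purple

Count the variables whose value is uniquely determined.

a₁ has just one choice, so a₁ = purple. Eliminate purple elsewhere: a₂, a₄.
Among the 3 still-open variables, red fits only a₃ (and all 3 values in {blue, orange, red} must be used), so a₃ = red.
Determined: a₁=purple, a₃=red. The other variables each still have more than one consistent value. That makes 2.

2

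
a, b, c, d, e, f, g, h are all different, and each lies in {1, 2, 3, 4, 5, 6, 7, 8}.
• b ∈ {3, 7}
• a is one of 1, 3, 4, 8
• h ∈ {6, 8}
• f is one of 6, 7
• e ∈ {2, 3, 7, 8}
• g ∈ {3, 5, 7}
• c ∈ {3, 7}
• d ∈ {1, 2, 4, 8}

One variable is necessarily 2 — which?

The 8 variables draw from only 8 values {1, 2, 3, 4, 5, 6, 7, 8}, so each is used; only g can be 5, hence g = 5.
The 2 variables b and c are confined to {3, 7}, which locks those values in; drop them from a, e, f.
f must be 6 (only option left). Eliminate 6 elsewhere: h.
h must be 8 (only option left). So a, d, e can't be 8.
So 2 goes to e.

e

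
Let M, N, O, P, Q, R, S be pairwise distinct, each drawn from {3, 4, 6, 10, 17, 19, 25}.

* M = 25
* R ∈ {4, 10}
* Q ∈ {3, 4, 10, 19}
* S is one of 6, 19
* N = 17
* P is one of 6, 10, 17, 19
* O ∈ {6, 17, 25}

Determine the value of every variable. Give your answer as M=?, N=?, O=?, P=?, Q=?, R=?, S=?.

M=25, N=17, O=6, P=10, Q=3, R=4, S=19

M must be 25 (only option left). Strike 25 from O.
That leaves N = 17. So O, P can't be 17.
O has just one choice, so O = 6. Eliminate 6 elsewhere: P, S.
That leaves S = 19. Remove 19 from P, Q.
P must be 10 (only option left). Eliminate 10 elsewhere: Q, R.
R has just one choice, so R = 4. Remove 4 from Q.
Q's domain is down to {3}, so Q = 3.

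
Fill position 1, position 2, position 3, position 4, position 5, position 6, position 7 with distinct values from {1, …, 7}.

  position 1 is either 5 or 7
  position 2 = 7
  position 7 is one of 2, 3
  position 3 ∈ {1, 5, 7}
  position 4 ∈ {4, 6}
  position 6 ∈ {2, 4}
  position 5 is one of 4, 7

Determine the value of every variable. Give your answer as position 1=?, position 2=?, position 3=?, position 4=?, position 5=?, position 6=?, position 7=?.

position 2's domain is down to {7}, so position 2 = 7. Remove 7 from position 1, position 3, position 5.
position 5 must be 4 (only option left). Strike 4 from position 4, position 6.
That leaves position 6 = 2. Eliminate 2 elsewhere: position 7.
That leaves position 7 = 3.
position 1 must be 5 (only option left). Remove 5 from position 3.
position 3's domain is down to {1}, so position 3 = 1.
position 4 has just one choice, so position 4 = 6.

position 1=5, position 2=7, position 3=1, position 4=6, position 5=4, position 6=2, position 7=3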